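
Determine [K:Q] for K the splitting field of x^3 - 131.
[K:Q] = 6

x^3 - 131 has one real root r = 131^(1/3) and two complex roots r*zeta_3, r*zeta_3^2 where zeta_3 = e^(2*pi*i/3). The splitting field is Q(r, zeta_3). [Q(r):Q] = 3 and [Q(zeta_3):Q] = 2 with gcd = 1, so [Q(r, zeta_3):Q] = 3 * 2 = 6.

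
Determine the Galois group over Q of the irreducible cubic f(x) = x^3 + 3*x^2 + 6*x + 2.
Gal(K/Q) = S_3 (symmetric group of order 6)

Compute the discriminant of x^3 + (3)*x^2 + (6)*x + (2): Δ = -216. Since Δ is not a rational square, the Galois group is not contained in A_3; it must be the full S_3 (irreducibility of the cubic rules out anything smaller).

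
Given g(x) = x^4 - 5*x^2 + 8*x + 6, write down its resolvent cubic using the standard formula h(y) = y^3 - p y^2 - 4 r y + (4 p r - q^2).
h(y) = y^3 + 5*y^2 - 24*y - 184

Identify coefficients: p = -5, q = 8, r = 6.
Plug into h(y) = y^3 - p y^2 - 4 r y + (4 p r - q^2):
  h(y) = y^3 - (-5) y^2 - 4*(6) y + (4*(-5)*(6) - (8)^2)
       = y^3 + (5) y^2 + (-24) y + (-184).
Simplifying: h(y) = y^3 + 5*y^2 - 24*y - 184.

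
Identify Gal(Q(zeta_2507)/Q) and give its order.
|Gal(Q(zeta_2507)/Q)| = phi(2507) = 2376; group ≅ (Z/2507Z)^* ≅ Z/22Z × Z/108Z

The n-th cyclotomic polynomial Φ_2507(x) is the minimal polynomial of zeta_2507 over Q and has degree phi(2507) = 2376. So Q(zeta_2507) is a degree-2376 Galois extension with Galois group (Z/2507Z)^*. By CRT, (Z/2507Z)^* ≅ (Z/23Z)^* × (Z/109Z)^*. Each prime-power unit group is (Z/23Z)^* ≅ Z/22Z; (Z/109Z)^* ≅ Z/108Z. Hence Gal(Q(zeta_2507)/Q) ≅ Z/22Z × Z/108Z.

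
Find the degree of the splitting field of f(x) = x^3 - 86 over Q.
[K:Q] = 6

x^3 - 86 has one real root r = 86^(1/3) and two complex roots r*zeta_3, r*zeta_3^2 where zeta_3 = e^(2*pi*i/3). The splitting field is Q(r, zeta_3). [Q(r):Q] = 3 and [Q(zeta_3):Q] = 2 with gcd = 1, so [Q(r, zeta_3):Q] = 3 * 2 = 6.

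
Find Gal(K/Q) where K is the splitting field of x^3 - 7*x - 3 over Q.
Gal(K/Q) = S_3 (symmetric group of order 6)

Compute the discriminant of x^3 + (0)*x^2 + (-7)*x + (-3): Δ = 1129. Since Δ is not a rational square, the Galois group is not contained in A_3; it must be the full S_3 (irreducibility of the cubic rules out anything smaller).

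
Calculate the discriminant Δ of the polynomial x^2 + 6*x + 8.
Δ = 4

For a quadratic a x^2 + b x + c the discriminant is Δ = b^2 - 4ac = (6)^2 - 4*(1)*(8) = 36 - (32) = 4.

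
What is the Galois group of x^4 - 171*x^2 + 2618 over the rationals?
Gal(K/Q) = V_4 (Klein four-group, Z/2Z × Z/2Z)

f factors as (x^2 - 17)(x^2 - 154), so the splitting field is K = Q(sqrt(17), sqrt(154)). The elements 17, 154, 2618 are all non-squares in Q, so sqrt(17) and sqrt(154) generate independent quadratic extensions. Thus [K:Q] = 4 and Gal(K/Q) is generated by the two order-2 automorphisms sqrt(17) ↦ -sqrt(17) and sqrt(154) ↦ -sqrt(154), giving V_4.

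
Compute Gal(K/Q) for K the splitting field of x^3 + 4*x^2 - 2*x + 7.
Gal(K/Q) = S_3 (symmetric group of order 6)

Compute the discriminant of x^3 + (4)*x^2 + (-2)*x + (7): Δ = -4027. Since Δ is not a rational square, the Galois group is not contained in A_3; it must be the full S_3 (irreducibility of the cubic rules out anything smaller).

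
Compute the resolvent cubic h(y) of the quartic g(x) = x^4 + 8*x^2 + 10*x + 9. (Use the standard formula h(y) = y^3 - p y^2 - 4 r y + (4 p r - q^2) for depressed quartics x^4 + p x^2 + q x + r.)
h(y) = y^3 - 8*y^2 - 36*y + 188

Identify coefficients: p = 8, q = 10, r = 9.
Plug into h(y) = y^3 - p y^2 - 4 r y + (4 p r - q^2):
  h(y) = y^3 - (8) y^2 - 4*(9) y + (4*(8)*(9) - (10)^2)
       = y^3 + (-8) y^2 + (-36) y + (188).
Simplifying: h(y) = y^3 - 8*y^2 - 36*y + 188.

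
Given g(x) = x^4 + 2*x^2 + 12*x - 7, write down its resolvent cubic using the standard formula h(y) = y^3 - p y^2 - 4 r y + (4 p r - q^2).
h(y) = y^3 - 2*y^2 + 28*y - 200

Identify coefficients: p = 2, q = 12, r = -7.
Plug into h(y) = y^3 - p y^2 - 4 r y + (4 p r - q^2):
  h(y) = y^3 - (2) y^2 - 4*(-7) y + (4*(2)*(-7) - (12)^2)
       = y^3 + (-2) y^2 + (28) y + (-200).
Simplifying: h(y) = y^3 - 2*y^2 + 28*y - 200.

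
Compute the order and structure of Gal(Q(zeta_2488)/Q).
|Gal(Q(zeta_2488)/Q)| = phi(2488) = 1240; group ≅ (Z/2488Z)^* ≅ Z/2Z × Z/2Z × Z/310Z

The n-th cyclotomic polynomial Φ_2488(x) is the minimal polynomial of zeta_2488 over Q and has degree phi(2488) = 1240. So Q(zeta_2488) is a degree-1240 Galois extension with Galois group (Z/2488Z)^*. By CRT, (Z/2488Z)^* ≅ (Z/8Z)^* × (Z/311Z)^*. Each prime-power unit group is (Z/8Z)^* ≅ Z/2Z × Z/2Z; (Z/311Z)^* ≅ Z/310Z. Hence Gal(Q(zeta_2488)/Q) ≅ Z/2Z × Z/2Z × Z/310Z.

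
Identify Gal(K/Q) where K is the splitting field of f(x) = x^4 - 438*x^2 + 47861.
Gal(K/Q) = V_4 (Klein four-group, Z/2Z × Z/2Z)

f factors as (x^2 - 209)(x^2 - 229), so the splitting field is K = Q(sqrt(209), sqrt(229)). The elements 209, 229, 47861 are all non-squares in Q, so sqrt(209) and sqrt(229) generate independent quadratic extensions. Thus [K:Q] = 4 and Gal(K/Q) is generated by the two order-2 automorphisms sqrt(209) ↦ -sqrt(209) and sqrt(229) ↦ -sqrt(229), giving V_4.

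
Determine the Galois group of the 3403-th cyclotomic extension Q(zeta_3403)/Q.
|Gal(Q(zeta_3403)/Q)| = phi(3403) = 3280; group ≅ (Z/3403Z)^* ≅ Z/40Z × Z/82Z

The n-th cyclotomic polynomial Φ_3403(x) is the minimal polynomial of zeta_3403 over Q and has degree phi(3403) = 3280. So Q(zeta_3403) is a degree-3280 Galois extension with Galois group (Z/3403Z)^*. By CRT, (Z/3403Z)^* ≅ (Z/41Z)^* × (Z/83Z)^*. Each prime-power unit group is (Z/41Z)^* ≅ Z/40Z; (Z/83Z)^* ≅ Z/82Z. Hence Gal(Q(zeta_3403)/Q) ≅ Z/40Z × Z/82Z.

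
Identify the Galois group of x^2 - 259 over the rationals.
Gal(K/Q) = Z/2Z (cyclic of order 2)

x^2 - 259 is irreducible over Q since 259 is not a rational square. The splitting field Q(sqrt(259)) has degree 2 over Q, and its unique nontrivial automorphism is sqrt(259) ↦ -sqrt(259). Hence Gal(Q(sqrt(259))/Q) = Z/2Z.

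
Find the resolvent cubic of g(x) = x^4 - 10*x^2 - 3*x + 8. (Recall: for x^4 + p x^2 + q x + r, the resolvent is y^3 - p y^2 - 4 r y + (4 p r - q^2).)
h(y) = y^3 + 10*y^2 - 32*y - 329

Identify coefficients: p = -10, q = -3, r = 8.
Plug into h(y) = y^3 - p y^2 - 4 r y + (4 p r - q^2):
  h(y) = y^3 - (-10) y^2 - 4*(8) y + (4*(-10)*(8) - (-3)^2)
       = y^3 + (10) y^2 + (-32) y + (-329).
Simplifying: h(y) = y^3 + 10*y^2 - 32*y - 329.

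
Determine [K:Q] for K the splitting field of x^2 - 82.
[K:Q] = 2

The polynomial x^2 - 82 is irreducible over Q since 82 is not a perfect square. Its splitting field is Q(sqrt(82)), which has degree 2 over Q.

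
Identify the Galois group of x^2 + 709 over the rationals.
Gal(K/Q) = Z/2Z (cyclic of order 2)

x^2 + 709 is irreducible over Q since -709 is not a rational square. The splitting field Q(sqrt(-709)) has degree 2 over Q, and its unique nontrivial automorphism is sqrt(-709) ↦ -sqrt(-709). Hence Gal(Q(sqrt(-709))/Q) = Z/2Z.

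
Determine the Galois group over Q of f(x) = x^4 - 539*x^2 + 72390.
Gal(K/Q) = V_4 (Klein four-group, Z/2Z × Z/2Z)

f factors as (x^2 - 285)(x^2 - 254), so the splitting field is K = Q(sqrt(285), sqrt(254)). The elements 285, 254, 72390 are all non-squares in Q, so sqrt(285) and sqrt(254) generate independent quadratic extensions. Thus [K:Q] = 4 and Gal(K/Q) is generated by the two order-2 automorphisms sqrt(285) ↦ -sqrt(285) and sqrt(254) ↦ -sqrt(254), giving V_4.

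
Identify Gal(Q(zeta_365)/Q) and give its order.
|Gal(Q(zeta_365)/Q)| = phi(365) = 288; group ≅ (Z/365Z)^* ≅ Z/4Z × Z/72Z

The n-th cyclotomic polynomial Φ_365(x) is the minimal polynomial of zeta_365 over Q and has degree phi(365) = 288. So Q(zeta_365) is a degree-288 Galois extension with Galois group (Z/365Z)^*. By CRT, (Z/365Z)^* ≅ (Z/5Z)^* × (Z/73Z)^*. Each prime-power unit group is (Z/5Z)^* ≅ Z/4Z; (Z/73Z)^* ≅ Z/72Z. Hence Gal(Q(zeta_365)/Q) ≅ Z/4Z × Z/72Z.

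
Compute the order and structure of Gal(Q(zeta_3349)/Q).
|Gal(Q(zeta_3349)/Q)| = phi(3349) = 3136; group ≅ (Z/3349Z)^* ≅ Z/16Z × Z/196Z

The n-th cyclotomic polynomial Φ_3349(x) is the minimal polynomial of zeta_3349 over Q and has degree phi(3349) = 3136. So Q(zeta_3349) is a degree-3136 Galois extension with Galois group (Z/3349Z)^*. By CRT, (Z/3349Z)^* ≅ (Z/17Z)^* × (Z/197Z)^*. Each prime-power unit group is (Z/17Z)^* ≅ Z/16Z; (Z/197Z)^* ≅ Z/196Z. Hence Gal(Q(zeta_3349)/Q) ≅ Z/16Z × Z/196Z.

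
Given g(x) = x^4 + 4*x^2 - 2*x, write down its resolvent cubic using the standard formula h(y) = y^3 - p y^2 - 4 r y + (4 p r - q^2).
h(y) = y^3 - 4*y^2 - 4

Identify coefficients: p = 4, q = -2, r = 0.
Plug into h(y) = y^3 - p y^2 - 4 r y + (4 p r - q^2):
  h(y) = y^3 - (4) y^2 - 4*(0) y + (4*(4)*(0) - (-2)^2)
       = y^3 + (-4) y^2 + (0) y + (-4).
Simplifying: h(y) = y^3 - 4*y^2 - 4.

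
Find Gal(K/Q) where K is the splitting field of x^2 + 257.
Gal(K/Q) = Z/2Z (cyclic of order 2)

x^2 + 257 is irreducible over Q since -257 is not a rational square. The splitting field Q(sqrt(-257)) has degree 2 over Q, and its unique nontrivial automorphism is sqrt(-257) ↦ -sqrt(-257). Hence Gal(Q(sqrt(-257))/Q) = Z/2Z.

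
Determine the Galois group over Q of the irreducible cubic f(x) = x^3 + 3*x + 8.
Gal(K/Q) = S_3 (symmetric group of order 6)

Compute the discriminant of x^3 + (0)*x^2 + (3)*x + (8): Δ = -1836. Since Δ is not a rational square, the Galois group is not contained in A_3; it must be the full S_3 (irreducibility of the cubic rules out anything smaller).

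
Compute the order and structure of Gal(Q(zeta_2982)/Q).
|Gal(Q(zeta_2982)/Q)| = phi(2982) = 840; group ≅ (Z/2982Z)^* ≅ Z/2Z × Z/6Z × Z/70Z

The n-th cyclotomic polynomial Φ_2982(x) is the minimal polynomial of zeta_2982 over Q and has degree phi(2982) = 840. So Q(zeta_2982) is a degree-840 Galois extension with Galois group (Z/2982Z)^*. By CRT, (Z/2982Z)^* ≅ (Z/2Z)^* × (Z/3Z)^* × (Z/7Z)^* × (Z/71Z)^*. Each prime-power unit group is (Z/2Z)^* ≅ trivial group (order 1); (Z/3Z)^* ≅ Z/2Z; (Z/7Z)^* ≅ Z/6Z; (Z/71Z)^* ≅ Z/70Z. Hence Gal(Q(zeta_2982)/Q) ≅ Z/2Z × Z/6Z × Z/70Z.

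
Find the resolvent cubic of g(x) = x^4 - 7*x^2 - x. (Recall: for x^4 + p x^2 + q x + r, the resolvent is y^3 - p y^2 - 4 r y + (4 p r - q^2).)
h(y) = y^3 + 7*y^2 - 1

Identify coefficients: p = -7, q = -1, r = 0.
Plug into h(y) = y^3 - p y^2 - 4 r y + (4 p r - q^2):
  h(y) = y^3 - (-7) y^2 - 4*(0) y + (4*(-7)*(0) - (-1)^2)
       = y^3 + (7) y^2 + (0) y + (-1).
Simplifying: h(y) = y^3 + 7*y^2 - 1.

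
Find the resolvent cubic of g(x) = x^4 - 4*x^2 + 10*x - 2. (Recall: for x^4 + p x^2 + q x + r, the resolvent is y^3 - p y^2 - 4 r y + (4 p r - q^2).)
h(y) = y^3 + 4*y^2 + 8*y - 68

Identify coefficients: p = -4, q = 10, r = -2.
Plug into h(y) = y^3 - p y^2 - 4 r y + (4 p r - q^2):
  h(y) = y^3 - (-4) y^2 - 4*(-2) y + (4*(-4)*(-2) - (10)^2)
       = y^3 + (4) y^2 + (8) y + (-68).
Simplifying: h(y) = y^3 + 4*y^2 + 8*y - 68.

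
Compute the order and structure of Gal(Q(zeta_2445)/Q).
|Gal(Q(zeta_2445)/Q)| = phi(2445) = 1296; group ≅ (Z/2445Z)^* ≅ Z/2Z × Z/4Z × Z/162Z

The n-th cyclotomic polynomial Φ_2445(x) is the minimal polynomial of zeta_2445 over Q and has degree phi(2445) = 1296. So Q(zeta_2445) is a degree-1296 Galois extension with Galois group (Z/2445Z)^*. By CRT, (Z/2445Z)^* ≅ (Z/3Z)^* × (Z/5Z)^* × (Z/163Z)^*. Each prime-power unit group is (Z/3Z)^* ≅ Z/2Z; (Z/5Z)^* ≅ Z/4Z; (Z/163Z)^* ≅ Z/162Z. Hence Gal(Q(zeta_2445)/Q) ≅ Z/2Z × Z/4Z × Z/162Z.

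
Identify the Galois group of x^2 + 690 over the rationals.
Gal(K/Q) = Z/2Z (cyclic of order 2)

x^2 + 690 is irreducible over Q since -690 is not a rational square. The splitting field Q(sqrt(-690)) has degree 2 over Q, and its unique nontrivial automorphism is sqrt(-690) ↦ -sqrt(-690). Hence Gal(Q(sqrt(-690))/Q) = Z/2Z.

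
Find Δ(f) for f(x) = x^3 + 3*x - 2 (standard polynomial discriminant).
Δ = -216

For a depressed cubic x^3 + p x + q the discriminant is Δ = -4 p^3 - 27 q^2 = -4*(3)^3 - 27*(-2)^2 = -108 - 108 = -216.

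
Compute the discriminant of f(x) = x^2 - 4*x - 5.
Δ = 36

For a quadratic a x^2 + b x + c the discriminant is Δ = b^2 - 4ac = (-4)^2 - 4*(1)*(-5) = 16 - (-20) = 36.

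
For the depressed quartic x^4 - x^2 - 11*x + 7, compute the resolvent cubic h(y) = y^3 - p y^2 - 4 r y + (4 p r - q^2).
h(y) = y^3 + y^2 - 28*y - 149

Identify coefficients: p = -1, q = -11, r = 7.
Plug into h(y) = y^3 - p y^2 - 4 r y + (4 p r - q^2):
  h(y) = y^3 - (-1) y^2 - 4*(7) y + (4*(-1)*(7) - (-11)^2)
       = y^3 + (1) y^2 + (-28) y + (-149).
Simplifying: h(y) = y^3 + y^2 - 28*y - 149.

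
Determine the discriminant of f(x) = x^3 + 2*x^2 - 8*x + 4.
Δ = 592

For x^3 + a x^2 + b x + c the discriminant is Δ = 18 a b c - 4 a^3 c + a^2 b^2 - 4 b^3 - 27 c^2.
Plug a = 2, b = -8, c = 4:
  18*(2)*(-8)*(4) - 4*(2)^3*(4) + (2)^2*(-8)^2 - 4*(-8)^3 - 27*(4)^2
  = -1152 + (-128) + 256 + (2048) + (-432)
  = 592.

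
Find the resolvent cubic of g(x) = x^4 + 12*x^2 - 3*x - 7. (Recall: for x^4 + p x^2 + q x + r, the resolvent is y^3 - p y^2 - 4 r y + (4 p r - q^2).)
h(y) = y^3 - 12*y^2 + 28*y - 345

Identify coefficients: p = 12, q = -3, r = -7.
Plug into h(y) = y^3 - p y^2 - 4 r y + (4 p r - q^2):
  h(y) = y^3 - (12) y^2 - 4*(-7) y + (4*(12)*(-7) - (-3)^2)
       = y^3 + (-12) y^2 + (28) y + (-345).
Simplifying: h(y) = y^3 - 12*y^2 + 28*y - 345.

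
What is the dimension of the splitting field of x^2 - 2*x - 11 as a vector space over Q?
[K:Q] = 2

The discriminant of x^2 + (-2)*x + (-11) is b^2 - 4c = 4 - (-44) = 48. Since 48 is not a perfect square in Q, the polynomial is irreducible over Q. Its two roots generate a degree-2 extension, so [K:Q] = 2.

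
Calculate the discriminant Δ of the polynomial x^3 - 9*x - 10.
Δ = 216

For a depressed cubic x^3 + p x + q the discriminant is Δ = -4 p^3 - 27 q^2 = -4*(-9)^3 - 27*(-10)^2 = 2916 - 2700 = 216.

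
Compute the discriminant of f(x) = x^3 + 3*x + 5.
Δ = -783

For a depressed cubic x^3 + p x + q the discriminant is Δ = -4 p^3 - 27 q^2 = -4*(3)^3 - 27*(5)^2 = -108 - 675 = -783.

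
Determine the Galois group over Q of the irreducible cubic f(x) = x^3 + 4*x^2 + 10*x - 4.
Gal(K/Q) = S_3 (symmetric group of order 6)

Compute the discriminant of x^3 + (4)*x^2 + (10)*x + (-4): Δ = -4688. Since Δ is not a rational square, the Galois group is not contained in A_3; it must be the full S_3 (irreducibility of the cubic rules out anything smaller).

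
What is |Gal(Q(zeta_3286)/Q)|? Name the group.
|Gal(Q(zeta_3286)/Q)| = phi(3286) = 1560; group ≅ (Z/3286Z)^* ≅ Z/30Z × Z/52Z

The n-th cyclotomic polynomial Φ_3286(x) is the minimal polynomial of zeta_3286 over Q and has degree phi(3286) = 1560. So Q(zeta_3286) is a degree-1560 Galois extension with Galois group (Z/3286Z)^*. By CRT, (Z/3286Z)^* ≅ (Z/2Z)^* × (Z/31Z)^* × (Z/53Z)^*. Each prime-power unit group is (Z/2Z)^* ≅ trivial group (order 1); (Z/31Z)^* ≅ Z/30Z; (Z/53Z)^* ≅ Z/52Z. Hence Gal(Q(zeta_3286)/Q) ≅ Z/30Z × Z/52Z.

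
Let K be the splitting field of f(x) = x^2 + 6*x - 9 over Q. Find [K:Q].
[K:Q] = 2

The discriminant of x^2 + (6)*x + (-9) is b^2 - 4c = 36 - (-36) = 72. Since 72 is not a perfect square in Q, the polynomial is irreducible over Q. Its two roots generate a degree-2 extension, so [K:Q] = 2.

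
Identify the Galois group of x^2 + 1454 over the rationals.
Gal(K/Q) = Z/2Z (cyclic of order 2)

x^2 + 1454 is irreducible over Q since -1454 is not a rational square. The splitting field Q(sqrt(-1454)) has degree 2 over Q, and its unique nontrivial automorphism is sqrt(-1454) ↦ -sqrt(-1454). Hence Gal(Q(sqrt(-1454))/Q) = Z/2Z.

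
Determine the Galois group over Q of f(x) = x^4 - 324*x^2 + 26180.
Gal(K/Q) = V_4 (Klein four-group, Z/2Z × Z/2Z)

f factors as (x^2 - 170)(x^2 - 154), so the splitting field is K = Q(sqrt(170), sqrt(154)). The elements 170, 154, 26180 are all non-squares in Q, so sqrt(170) and sqrt(154) generate independent quadratic extensions. Thus [K:Q] = 4 and Gal(K/Q) is generated by the two order-2 automorphisms sqrt(170) ↦ -sqrt(170) and sqrt(154) ↦ -sqrt(154), giving V_4.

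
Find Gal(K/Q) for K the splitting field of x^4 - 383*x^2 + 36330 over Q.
Gal(K/Q) = V_4 (Klein four-group, Z/2Z × Z/2Z)

f factors as (x^2 - 173)(x^2 - 210), so the splitting field is K = Q(sqrt(173), sqrt(210)). The elements 173, 210, 36330 are all non-squares in Q, so sqrt(173) and sqrt(210) generate independent quadratic extensions. Thus [K:Q] = 4 and Gal(K/Q) is generated by the two order-2 automorphisms sqrt(173) ↦ -sqrt(173) and sqrt(210) ↦ -sqrt(210), giving V_4.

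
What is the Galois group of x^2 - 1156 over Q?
Gal(K/Q) = trivial group (order 1)

x^2 - 1156 factors as (x - 34)(x + 34) over Q, so its splitting field is Q itself and the Galois group is trivial.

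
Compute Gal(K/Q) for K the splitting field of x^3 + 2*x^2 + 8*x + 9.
Gal(K/Q) = S_3 (symmetric group of order 6)

Compute the discriminant of x^3 + (2)*x^2 + (8)*x + (9): Δ = -1675. Since Δ is not a rational square, the Galois group is not contained in A_3; it must be the full S_3 (irreducibility of the cubic rules out anything smaller).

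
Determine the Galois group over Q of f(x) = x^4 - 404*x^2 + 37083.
Gal(K/Q) = V_4 (Klein four-group, Z/2Z × Z/2Z)

f factors as (x^2 - 141)(x^2 - 263), so the splitting field is K = Q(sqrt(141), sqrt(263)). The elements 141, 263, 37083 are all non-squares in Q, so sqrt(141) and sqrt(263) generate independent quadratic extensions. Thus [K:Q] = 4 and Gal(K/Q) is generated by the two order-2 automorphisms sqrt(141) ↦ -sqrt(141) and sqrt(263) ↦ -sqrt(263), giving V_4.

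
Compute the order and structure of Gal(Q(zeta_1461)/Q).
|Gal(Q(zeta_1461)/Q)| = phi(1461) = 972; group ≅ (Z/1461Z)^* ≅ Z/2Z × Z/486Z

The n-th cyclotomic polynomial Φ_1461(x) is the minimal polynomial of zeta_1461 over Q and has degree phi(1461) = 972. So Q(zeta_1461) is a degree-972 Galois extension with Galois group (Z/1461Z)^*. By CRT, (Z/1461Z)^* ≅ (Z/3Z)^* × (Z/487Z)^*. Each prime-power unit group is (Z/3Z)^* ≅ Z/2Z; (Z/487Z)^* ≅ Z/486Z. Hence Gal(Q(zeta_1461)/Q) ≅ Z/2Z × Z/486Z.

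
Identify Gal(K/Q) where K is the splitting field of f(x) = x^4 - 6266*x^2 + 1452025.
Gal(K/Q) = Z/2Z (cyclic of order 2)

f factors as (x^2 - 6025)(x^2 - 241), so the splitting field is K = Q(sqrt(6025), sqrt(241)). The squarefree part of 6025 is 241 and the squarefree part of 241 is also 241, so sqrt(6025) and sqrt(241) are both rational multiples of sqrt(241). Hence Q(sqrt(6025)) = Q(sqrt(241)) = Q(sqrt(241)), and the splitting field collapses to a single degree-2 extension with Galois group Z/2Z.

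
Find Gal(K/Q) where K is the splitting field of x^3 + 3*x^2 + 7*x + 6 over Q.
Gal(K/Q) = S_3 (symmetric group of order 6)

Compute the discriminant of x^3 + (3)*x^2 + (7)*x + (6): Δ = -283. Since Δ is not a rational square, the Galois group is not contained in A_3; it must be the full S_3 (irreducibility of the cubic rules out anything smaller).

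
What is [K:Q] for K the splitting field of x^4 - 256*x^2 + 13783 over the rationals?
[K:Q] = 4

f factors as (x^2 - 77)(x^2 - 179); the splitting field is K = Q(sqrt(77), sqrt(179)). Since 77, 179, and 13783 are all non-squares in Q, the three subfields Q(sqrt(77)), Q(sqrt(179)), Q(sqrt(13783)) are distinct degree-2 extensions, so [K:Q] = 4 (Klein four Galois group).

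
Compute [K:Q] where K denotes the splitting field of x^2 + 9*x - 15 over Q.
[K:Q] = 2

The discriminant of x^2 + (9)*x + (-15) is b^2 - 4c = 81 - (-60) = 141. Since 141 is not a perfect square in Q, the polynomial is irreducible over Q. Its two roots generate a degree-2 extension, so [K:Q] = 2.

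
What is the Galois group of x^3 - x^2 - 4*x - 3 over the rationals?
Gal(K/Q) = S_3 (symmetric group of order 6)

Compute the discriminant of x^3 + (-1)*x^2 + (-4)*x + (-3): Δ = -199. Since Δ is not a rational square, the Galois group is not contained in A_3; it must be the full S_3 (irreducibility of the cubic rules out anything smaller).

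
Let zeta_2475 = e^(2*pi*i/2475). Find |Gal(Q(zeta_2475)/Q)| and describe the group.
|Gal(Q(zeta_2475)/Q)| = phi(2475) = 1200; group ≅ (Z/2475Z)^* ≅ Z/6Z × Z/10Z × Z/20Z

The n-th cyclotomic polynomial Φ_2475(x) is the minimal polynomial of zeta_2475 over Q and has degree phi(2475) = 1200. So Q(zeta_2475) is a degree-1200 Galois extension with Galois group (Z/2475Z)^*. By CRT, (Z/2475Z)^* ≅ (Z/9Z)^* × (Z/25Z)^* × (Z/11Z)^*. Each prime-power unit group is (Z/9Z)^* ≅ Z/6Z; (Z/25Z)^* ≅ Z/20Z; (Z/11Z)^* ≅ Z/10Z. Hence Gal(Q(zeta_2475)/Q) ≅ Z/6Z × Z/10Z × Z/20Z.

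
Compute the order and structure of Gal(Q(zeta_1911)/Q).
|Gal(Q(zeta_1911)/Q)| = phi(1911) = 1008; group ≅ (Z/1911Z)^* ≅ Z/2Z × Z/12Z × Z/42Z

The n-th cyclotomic polynomial Φ_1911(x) is the minimal polynomial of zeta_1911 over Q and has degree phi(1911) = 1008. So Q(zeta_1911) is a degree-1008 Galois extension with Galois group (Z/1911Z)^*. By CRT, (Z/1911Z)^* ≅ (Z/3Z)^* × (Z/49Z)^* × (Z/13Z)^*. Each prime-power unit group is (Z/3Z)^* ≅ Z/2Z; (Z/49Z)^* ≅ Z/42Z; (Z/13Z)^* ≅ Z/12Z. Hence Gal(Q(zeta_1911)/Q) ≅ Z/2Z × Z/12Z × Z/42Z.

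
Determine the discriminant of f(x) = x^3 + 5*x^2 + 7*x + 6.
Δ = -339

For x^3 + a x^2 + b x + c the discriminant is Δ = 18 a b c - 4 a^3 c + a^2 b^2 - 4 b^3 - 27 c^2.
Plug a = 5, b = 7, c = 6:
  18*(5)*(7)*(6) - 4*(5)^3*(6) + (5)^2*(7)^2 - 4*(7)^3 - 27*(6)^2
  = 3780 + (-3000) + 1225 + (-1372) + (-972)
  = -339.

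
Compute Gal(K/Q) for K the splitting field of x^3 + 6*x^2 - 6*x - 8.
Gal(K/Q) = S_3 (symmetric group of order 6)

Compute the discriminant of x^3 + (6)*x^2 + (-6)*x + (-8): Δ = 12528. Since Δ is not a rational square, the Galois group is not contained in A_3; it must be the full S_3 (irreducibility of the cubic rules out anything smaller).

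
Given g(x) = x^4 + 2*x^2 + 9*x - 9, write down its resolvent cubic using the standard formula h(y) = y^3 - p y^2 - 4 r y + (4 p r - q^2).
h(y) = y^3 - 2*y^2 + 36*y - 153

Identify coefficients: p = 2, q = 9, r = -9.
Plug into h(y) = y^3 - p y^2 - 4 r y + (4 p r - q^2):
  h(y) = y^3 - (2) y^2 - 4*(-9) y + (4*(2)*(-9) - (9)^2)
       = y^3 + (-2) y^2 + (36) y + (-153).
Simplifying: h(y) = y^3 - 2*y^2 + 36*y - 153.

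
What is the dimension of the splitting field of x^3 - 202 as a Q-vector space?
[K:Q] = 6

x^3 - 202 has one real root r = 202^(1/3) and two complex roots r*zeta_3, r*zeta_3^2 where zeta_3 = e^(2*pi*i/3). The splitting field is Q(r, zeta_3). [Q(r):Q] = 3 and [Q(zeta_3):Q] = 2 with gcd = 1, so [Q(r, zeta_3):Q] = 3 * 2 = 6.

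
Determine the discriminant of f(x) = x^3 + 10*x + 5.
Δ = -4675

For a depressed cubic x^3 + p x + q the discriminant is Δ = -4 p^3 - 27 q^2 = -4*(10)^3 - 27*(5)^2 = -4000 - 675 = -4675.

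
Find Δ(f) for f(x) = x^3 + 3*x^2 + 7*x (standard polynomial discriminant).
Δ = -931

For x^3 + a x^2 + b x + c the discriminant is Δ = 18 a b c - 4 a^3 c + a^2 b^2 - 4 b^3 - 27 c^2.
Plug a = 3, b = 7, c = 0:
  18*(3)*(7)*(0) - 4*(3)^3*(0) + (3)^2*(7)^2 - 4*(7)^3 - 27*(0)^2
  = 0 + (0) + 441 + (-1372) + (0)
  = -931.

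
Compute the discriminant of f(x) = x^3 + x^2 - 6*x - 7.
Δ = 361

For x^3 + a x^2 + b x + c the discriminant is Δ = 18 a b c - 4 a^3 c + a^2 b^2 - 4 b^3 - 27 c^2.
Plug a = 1, b = -6, c = -7:
  18*(1)*(-6)*(-7) - 4*(1)^3*(-7) + (1)^2*(-6)^2 - 4*(-6)^3 - 27*(-7)^2
  = 756 + (28) + 36 + (864) + (-1323)
  = 361.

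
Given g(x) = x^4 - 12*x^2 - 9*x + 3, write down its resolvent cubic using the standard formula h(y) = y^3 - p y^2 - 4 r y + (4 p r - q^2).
h(y) = y^3 + 12*y^2 - 12*y - 225

Identify coefficients: p = -12, q = -9, r = 3.
Plug into h(y) = y^3 - p y^2 - 4 r y + (4 p r - q^2):
  h(y) = y^3 - (-12) y^2 - 4*(3) y + (4*(-12)*(3) - (-9)^2)
       = y^3 + (12) y^2 + (-12) y + (-225).
Simplifying: h(y) = y^3 + 12*y^2 - 12*y - 225.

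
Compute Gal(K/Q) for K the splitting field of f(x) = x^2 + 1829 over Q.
Gal(K/Q) = Z/2Z (cyclic of order 2)

x^2 + 1829 is irreducible over Q since -1829 is not a rational square. The splitting field Q(sqrt(-1829)) has degree 2 over Q, and its unique nontrivial automorphism is sqrt(-1829) ↦ -sqrt(-1829). Hence Gal(Q(sqrt(-1829))/Q) = Z/2Z.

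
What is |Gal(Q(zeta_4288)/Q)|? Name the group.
|Gal(Q(zeta_4288)/Q)| = phi(4288) = 2112; group ≅ (Z/4288Z)^* ≅ Z/2Z × Z/16Z × Z/66Z

The n-th cyclotomic polynomial Φ_4288(x) is the minimal polynomial of zeta_4288 over Q and has degree phi(4288) = 2112. So Q(zeta_4288) is a degree-2112 Galois extension with Galois group (Z/4288Z)^*. By CRT, (Z/4288Z)^* ≅ (Z/64Z)^* × (Z/67Z)^*. Each prime-power unit group is (Z/64Z)^* ≅ Z/2Z × Z/16Z; (Z/67Z)^* ≅ Z/66Z. Hence Gal(Q(zeta_4288)/Q) ≅ Z/2Z × Z/16Z × Z/66Z.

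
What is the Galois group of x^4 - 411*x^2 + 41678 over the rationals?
Gal(K/Q) = V_4 (Klein four-group, Z/2Z × Z/2Z)

f factors as (x^2 - 229)(x^2 - 182), so the splitting field is K = Q(sqrt(229), sqrt(182)). The elements 229, 182, 41678 are all non-squares in Q, so sqrt(229) and sqrt(182) generate independent quadratic extensions. Thus [K:Q] = 4 and Gal(K/Q) is generated by the two order-2 automorphisms sqrt(229) ↦ -sqrt(229) and sqrt(182) ↦ -sqrt(182), giving V_4.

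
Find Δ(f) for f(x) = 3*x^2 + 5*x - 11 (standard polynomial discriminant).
Δ = 157

For a quadratic a x^2 + b x + c the discriminant is Δ = b^2 - 4ac = (5)^2 - 4*(3)*(-11) = 25 - (-132) = 157.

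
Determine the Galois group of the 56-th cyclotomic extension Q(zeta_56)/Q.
|Gal(Q(zeta_56)/Q)| = phi(56) = 24; group ≅ (Z/56Z)^* ≅ Z/2Z × Z/2Z × Z/6Z

The n-th cyclotomic polynomial Φ_56(x) is the minimal polynomial of zeta_56 over Q and has degree phi(56) = 24. So Q(zeta_56) is a degree-24 Galois extension with Galois group (Z/56Z)^*. By CRT, (Z/56Z)^* ≅ (Z/8Z)^* × (Z/7Z)^*. Each prime-power unit group is (Z/8Z)^* ≅ Z/2Z × Z/2Z; (Z/7Z)^* ≅ Z/6Z. Hence Gal(Q(zeta_56)/Q) ≅ Z/2Z × Z/2Z × Z/6Z.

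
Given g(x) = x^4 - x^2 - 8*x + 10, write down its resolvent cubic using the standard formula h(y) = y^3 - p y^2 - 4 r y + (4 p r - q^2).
h(y) = y^3 + y^2 - 40*y - 104

Identify coefficients: p = -1, q = -8, r = 10.
Plug into h(y) = y^3 - p y^2 - 4 r y + (4 p r - q^2):
  h(y) = y^3 - (-1) y^2 - 4*(10) y + (4*(-1)*(10) - (-8)^2)
       = y^3 + (1) y^2 + (-40) y + (-104).
Simplifying: h(y) = y^3 + y^2 - 40*y - 104.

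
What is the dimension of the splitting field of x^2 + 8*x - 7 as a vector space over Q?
[K:Q] = 2

The discriminant of x^2 + (8)*x + (-7) is b^2 - 4c = 64 - (-28) = 92. Since 92 is not a perfect square in Q, the polynomial is irreducible over Q. Its two roots generate a degree-2 extension, so [K:Q] = 2.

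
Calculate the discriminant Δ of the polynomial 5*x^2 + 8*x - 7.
Δ = 204

For a quadratic a x^2 + b x + c the discriminant is Δ = b^2 - 4ac = (8)^2 - 4*(5)*(-7) = 64 - (-140) = 204.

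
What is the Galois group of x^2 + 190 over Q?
Gal(K/Q) = Z/2Z (cyclic of order 2)

x^2 + 190 is irreducible over Q since -190 is not a rational square. The splitting field Q(sqrt(-190)) has degree 2 over Q, and its unique nontrivial automorphism is sqrt(-190) ↦ -sqrt(-190). Hence Gal(Q(sqrt(-190))/Q) = Z/2Z.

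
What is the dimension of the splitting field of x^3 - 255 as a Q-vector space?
[K:Q] = 6

x^3 - 255 has one real root r = 255^(1/3) and two complex roots r*zeta_3, r*zeta_3^2 where zeta_3 = e^(2*pi*i/3). The splitting field is Q(r, zeta_3). [Q(r):Q] = 3 and [Q(zeta_3):Q] = 2 with gcd = 1, so [Q(r, zeta_3):Q] = 3 * 2 = 6.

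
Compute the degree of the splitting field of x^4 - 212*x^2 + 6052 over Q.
[K:Q] = 4

f factors as (x^2 - 178)(x^2 - 34); the splitting field is K = Q(sqrt(178), sqrt(34)). Since 178, 34, and 6052 are all non-squares in Q, the three subfields Q(sqrt(178)), Q(sqrt(34)), Q(sqrt(6052)) are distinct degree-2 extensions, so [K:Q] = 4 (Klein four Galois group).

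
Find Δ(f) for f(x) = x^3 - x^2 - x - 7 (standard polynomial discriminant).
Δ = -1472

For x^3 + a x^2 + b x + c the discriminant is Δ = 18 a b c - 4 a^3 c + a^2 b^2 - 4 b^3 - 27 c^2.
Plug a = -1, b = -1, c = -7:
  18*(-1)*(-1)*(-7) - 4*(-1)^3*(-7) + (-1)^2*(-1)^2 - 4*(-1)^3 - 27*(-7)^2
  = -126 + (-28) + 1 + (4) + (-1323)
  = -1472.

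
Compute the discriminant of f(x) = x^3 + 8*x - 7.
Δ = -3371

For a depressed cubic x^3 + p x + q the discriminant is Δ = -4 p^3 - 27 q^2 = -4*(8)^3 - 27*(-7)^2 = -2048 - 1323 = -3371.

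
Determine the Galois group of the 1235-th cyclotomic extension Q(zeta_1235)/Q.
|Gal(Q(zeta_1235)/Q)| = phi(1235) = 864; group ≅ (Z/1235Z)^* ≅ Z/4Z × Z/12Z × Z/18Z

The n-th cyclotomic polynomial Φ_1235(x) is the minimal polynomial of zeta_1235 over Q and has degree phi(1235) = 864. So Q(zeta_1235) is a degree-864 Galois extension with Galois group (Z/1235Z)^*. By CRT, (Z/1235Z)^* ≅ (Z/5Z)^* × (Z/13Z)^* × (Z/19Z)^*. Each prime-power unit group is (Z/5Z)^* ≅ Z/4Z; (Z/13Z)^* ≅ Z/12Z; (Z/19Z)^* ≅ Z/18Z. Hence Gal(Q(zeta_1235)/Q) ≅ Z/4Z × Z/12Z × Z/18Z.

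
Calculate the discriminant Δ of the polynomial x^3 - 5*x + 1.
Δ = 473

For a depressed cubic x^3 + p x + q the discriminant is Δ = -4 p^3 - 27 q^2 = -4*(-5)^3 - 27*(1)^2 = 500 - 27 = 473.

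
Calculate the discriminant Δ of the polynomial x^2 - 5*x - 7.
Δ = 53

For a quadratic a x^2 + b x + c the discriminant is Δ = b^2 - 4ac = (-5)^2 - 4*(1)*(-7) = 25 - (-28) = 53.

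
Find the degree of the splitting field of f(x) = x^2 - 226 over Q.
[K:Q] = 2

The polynomial x^2 - 226 is irreducible over Q since 226 is not a perfect square. Its splitting field is Q(sqrt(226)), which has degree 2 over Q.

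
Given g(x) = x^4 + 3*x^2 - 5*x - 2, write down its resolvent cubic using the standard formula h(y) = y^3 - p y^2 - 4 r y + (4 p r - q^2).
h(y) = y^3 - 3*y^2 + 8*y - 49

Identify coefficients: p = 3, q = -5, r = -2.
Plug into h(y) = y^3 - p y^2 - 4 r y + (4 p r - q^2):
  h(y) = y^3 - (3) y^2 - 4*(-2) y + (4*(3)*(-2) - (-5)^2)
       = y^3 + (-3) y^2 + (8) y + (-49).
Simplifying: h(y) = y^3 - 3*y^2 + 8*y - 49.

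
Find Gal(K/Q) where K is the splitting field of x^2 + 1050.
Gal(K/Q) = Z/2Z (cyclic of order 2)

x^2 + 1050 is irreducible over Q since -1050 is not a rational square. The splitting field Q(sqrt(-1050)) has degree 2 over Q, and its unique nontrivial automorphism is sqrt(-1050) ↦ -sqrt(-1050). Hence Gal(Q(sqrt(-1050))/Q) = Z/2Z.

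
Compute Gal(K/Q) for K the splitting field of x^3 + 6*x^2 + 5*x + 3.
Gal(K/Q) = S_3 (symmetric group of order 6)

Compute the discriminant of x^3 + (6)*x^2 + (5)*x + (3): Δ = -815. Since Δ is not a rational square, the Galois group is not contained in A_3; it must be the full S_3 (irreducibility of the cubic rules out anything smaller).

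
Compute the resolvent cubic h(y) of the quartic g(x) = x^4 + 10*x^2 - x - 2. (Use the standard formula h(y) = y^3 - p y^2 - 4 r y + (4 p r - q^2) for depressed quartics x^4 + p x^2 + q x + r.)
h(y) = y^3 - 10*y^2 + 8*y - 81

Identify coefficients: p = 10, q = -1, r = -2.
Plug into h(y) = y^3 - p y^2 - 4 r y + (4 p r - q^2):
  h(y) = y^3 - (10) y^2 - 4*(-2) y + (4*(10)*(-2) - (-1)^2)
       = y^3 + (-10) y^2 + (8) y + (-81).
Simplifying: h(y) = y^3 - 10*y^2 + 8*y - 81.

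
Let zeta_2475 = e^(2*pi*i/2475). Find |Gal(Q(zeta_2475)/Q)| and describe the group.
|Gal(Q(zeta_2475)/Q)| = phi(2475) = 1200; group ≅ (Z/2475Z)^* ≅ Z/6Z × Z/10Z × Z/20Z

The n-th cyclotomic polynomial Φ_2475(x) is the minimal polynomial of zeta_2475 over Q and has degree phi(2475) = 1200. So Q(zeta_2475) is a degree-1200 Galois extension with Galois group (Z/2475Z)^*. By CRT, (Z/2475Z)^* ≅ (Z/9Z)^* × (Z/25Z)^* × (Z/11Z)^*. Each prime-power unit group is (Z/9Z)^* ≅ Z/6Z; (Z/25Z)^* ≅ Z/20Z; (Z/11Z)^* ≅ Z/10Z. Hence Gal(Q(zeta_2475)/Q) ≅ Z/6Z × Z/10Z × Z/20Z.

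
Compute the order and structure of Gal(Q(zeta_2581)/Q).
|Gal(Q(zeta_2581)/Q)| = phi(2581) = 2464; group ≅ (Z/2581Z)^* ≅ Z/28Z × Z/88Z

The n-th cyclotomic polynomial Φ_2581(x) is the minimal polynomial of zeta_2581 over Q and has degree phi(2581) = 2464. So Q(zeta_2581) is a degree-2464 Galois extension with Galois group (Z/2581Z)^*. By CRT, (Z/2581Z)^* ≅ (Z/29Z)^* × (Z/89Z)^*. Each prime-power unit group is (Z/29Z)^* ≅ Z/28Z; (Z/89Z)^* ≅ Z/88Z. Hence Gal(Q(zeta_2581)/Q) ≅ Z/28Z × Z/88Z.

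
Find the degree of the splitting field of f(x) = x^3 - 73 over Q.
[K:Q] = 6

x^3 - 73 has one real root r = 73^(1/3) and two complex roots r*zeta_3, r*zeta_3^2 where zeta_3 = e^(2*pi*i/3). The splitting field is Q(r, zeta_3). [Q(r):Q] = 3 and [Q(zeta_3):Q] = 2 with gcd = 1, so [Q(r, zeta_3):Q] = 3 * 2 = 6.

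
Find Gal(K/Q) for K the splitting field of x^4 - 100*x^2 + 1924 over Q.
Gal(K/Q) = V_4 (Klein four-group, Z/2Z × Z/2Z)

f factors as (x^2 - 26)(x^2 - 74), so the splitting field is K = Q(sqrt(26), sqrt(74)). The elements 26, 74, 1924 are all non-squares in Q, so sqrt(26) and sqrt(74) generate independent quadratic extensions. Thus [K:Q] = 4 and Gal(K/Q) is generated by the two order-2 automorphisms sqrt(26) ↦ -sqrt(26) and sqrt(74) ↦ -sqrt(74), giving V_4.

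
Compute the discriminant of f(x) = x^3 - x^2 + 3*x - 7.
Δ = -1072

For x^3 + a x^2 + b x + c the discriminant is Δ = 18 a b c - 4 a^3 c + a^2 b^2 - 4 b^3 - 27 c^2.
Plug a = -1, b = 3, c = -7:
  18*(-1)*(3)*(-7) - 4*(-1)^3*(-7) + (-1)^2*(3)^2 - 4*(3)^3 - 27*(-7)^2
  = 378 + (-28) + 9 + (-108) + (-1323)
  = -1072.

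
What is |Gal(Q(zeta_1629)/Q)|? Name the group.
|Gal(Q(zeta_1629)/Q)| = phi(1629) = 1080; group ≅ (Z/1629Z)^* ≅ Z/6Z × Z/180Z

The n-th cyclotomic polynomial Φ_1629(x) is the minimal polynomial of zeta_1629 over Q and has degree phi(1629) = 1080. So Q(zeta_1629) is a degree-1080 Galois extension with Galois group (Z/1629Z)^*. By CRT, (Z/1629Z)^* ≅ (Z/9Z)^* × (Z/181Z)^*. Each prime-power unit group is (Z/9Z)^* ≅ Z/6Z; (Z/181Z)^* ≅ Z/180Z. Hence Gal(Q(zeta_1629)/Q) ≅ Z/6Z × Z/180Z.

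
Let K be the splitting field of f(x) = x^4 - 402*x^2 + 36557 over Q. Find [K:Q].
[K:Q] = 4

f factors as (x^2 - 139)(x^2 - 263); the splitting field is K = Q(sqrt(139), sqrt(263)). Since 139, 263, and 36557 are all non-squares in Q, the three subfields Q(sqrt(139)), Q(sqrt(263)), Q(sqrt(36557)) are distinct degree-2 extensions, so [K:Q] = 4 (Klein four Galois group).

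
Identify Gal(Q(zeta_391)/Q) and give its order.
|Gal(Q(zeta_391)/Q)| = phi(391) = 352; group ≅ (Z/391Z)^* ≅ Z/16Z × Z/22Z

The n-th cyclotomic polynomial Φ_391(x) is the minimal polynomial of zeta_391 over Q and has degree phi(391) = 352. So Q(zeta_391) is a degree-352 Galois extension with Galois group (Z/391Z)^*. By CRT, (Z/391Z)^* ≅ (Z/17Z)^* × (Z/23Z)^*. Each prime-power unit group is (Z/17Z)^* ≅ Z/16Z; (Z/23Z)^* ≅ Z/22Z. Hence Gal(Q(zeta_391)/Q) ≅ Z/16Z × Z/22Z.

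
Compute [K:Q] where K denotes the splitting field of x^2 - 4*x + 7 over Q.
[K:Q] = 2

The discriminant of x^2 + (-4)*x + (7) is b^2 - 4c = 16 - (28) = -12. Since -12 is not a perfect square in Q, the polynomial is irreducible over Q. Its two roots generate a degree-2 extension, so [K:Q] = 2.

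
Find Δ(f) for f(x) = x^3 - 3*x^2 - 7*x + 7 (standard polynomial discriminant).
Δ = 3892

For x^3 + a x^2 + b x + c the discriminant is Δ = 18 a b c - 4 a^3 c + a^2 b^2 - 4 b^3 - 27 c^2.
Plug a = -3, b = -7, c = 7:
  18*(-3)*(-7)*(7) - 4*(-3)^3*(7) + (-3)^2*(-7)^2 - 4*(-7)^3 - 27*(7)^2
  = 2646 + (756) + 441 + (1372) + (-1323)
  = 3892.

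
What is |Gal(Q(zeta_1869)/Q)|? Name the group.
|Gal(Q(zeta_1869)/Q)| = phi(1869) = 1056; group ≅ (Z/1869Z)^* ≅ Z/2Z × Z/6Z × Z/88Z

The n-th cyclotomic polynomial Φ_1869(x) is the minimal polynomial of zeta_1869 over Q and has degree phi(1869) = 1056. So Q(zeta_1869) is a degree-1056 Galois extension with Galois group (Z/1869Z)^*. By CRT, (Z/1869Z)^* ≅ (Z/3Z)^* × (Z/7Z)^* × (Z/89Z)^*. Each prime-power unit group is (Z/3Z)^* ≅ Z/2Z; (Z/7Z)^* ≅ Z/6Z; (Z/89Z)^* ≅ Z/88Z. Hence Gal(Q(zeta_1869)/Q) ≅ Z/2Z × Z/6Z × Z/88Z.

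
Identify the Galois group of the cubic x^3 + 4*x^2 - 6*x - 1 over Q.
Gal(K/Q) = S_3 (symmetric group of order 6)

Compute the discriminant of x^3 + (4)*x^2 + (-6)*x + (-1): Δ = 2101. Since Δ is not a rational square, the Galois group is not contained in A_3; it must be the full S_3 (irreducibility of the cubic rules out anything smaller).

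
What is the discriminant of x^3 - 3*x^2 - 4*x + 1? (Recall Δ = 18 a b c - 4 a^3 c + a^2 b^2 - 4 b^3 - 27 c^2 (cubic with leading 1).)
Δ = 697

For x^3 + a x^2 + b x + c the discriminant is Δ = 18 a b c - 4 a^3 c + a^2 b^2 - 4 b^3 - 27 c^2.
Plug a = -3, b = -4, c = 1:
  18*(-3)*(-4)*(1) - 4*(-3)^3*(1) + (-3)^2*(-4)^2 - 4*(-4)^3 - 27*(1)^2
  = 216 + (108) + 144 + (256) + (-27)
  = 697.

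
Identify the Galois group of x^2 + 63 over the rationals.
Gal(K/Q) = Z/2Z (cyclic of order 2)

x^2 + 63 is irreducible over Q since -63 is not a rational square. The splitting field Q(sqrt(-63)) has degree 2 over Q, and its unique nontrivial automorphism is sqrt(-63) ↦ -sqrt(-63). Hence Gal(Q(sqrt(-63))/Q) = Z/2Z.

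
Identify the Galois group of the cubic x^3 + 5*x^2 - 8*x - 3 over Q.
Gal(K/Q) = S_3 (symmetric group of order 6)

Compute the discriminant of x^3 + (5)*x^2 + (-8)*x + (-3): Δ = 7065. Since Δ is not a rational square, the Galois group is not contained in A_3; it must be the full S_3 (irreducibility of the cubic rules out anything smaller).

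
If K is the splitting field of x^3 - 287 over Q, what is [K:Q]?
[K:Q] = 6

x^3 - 287 has one real root r = 287^(1/3) and two complex roots r*zeta_3, r*zeta_3^2 where zeta_3 = e^(2*pi*i/3). The splitting field is Q(r, zeta_3). [Q(r):Q] = 3 and [Q(zeta_3):Q] = 2 with gcd = 1, so [Q(r, zeta_3):Q] = 3 * 2 = 6.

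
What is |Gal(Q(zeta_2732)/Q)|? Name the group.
|Gal(Q(zeta_2732)/Q)| = phi(2732) = 1364; group ≅ (Z/2732Z)^* ≅ Z/2Z × Z/682Z

The n-th cyclotomic polynomial Φ_2732(x) is the minimal polynomial of zeta_2732 over Q and has degree phi(2732) = 1364. So Q(zeta_2732) is a degree-1364 Galois extension with Galois group (Z/2732Z)^*. By CRT, (Z/2732Z)^* ≅ (Z/4Z)^* × (Z/683Z)^*. Each prime-power unit group is (Z/4Z)^* ≅ Z/2Z; (Z/683Z)^* ≅ Z/682Z. Hence Gal(Q(zeta_2732)/Q) ≅ Z/2Z × Z/682Z.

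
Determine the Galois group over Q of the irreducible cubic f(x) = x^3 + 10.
Gal(K/Q) = S_3 (symmetric group of order 6)

Compute the discriminant of x^3 + (0)*x^2 + (0)*x + (10): Δ = -2700. Since Δ is not a rational square, the Galois group is not contained in A_3; it must be the full S_3 (irreducibility of the cubic rules out anything smaller).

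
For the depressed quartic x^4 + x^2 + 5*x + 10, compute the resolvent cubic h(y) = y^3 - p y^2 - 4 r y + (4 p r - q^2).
h(y) = y^3 - y^2 - 40*y + 15

Identify coefficients: p = 1, q = 5, r = 10.
Plug into h(y) = y^3 - p y^2 - 4 r y + (4 p r - q^2):
  h(y) = y^3 - (1) y^2 - 4*(10) y + (4*(1)*(10) - (5)^2)
       = y^3 + (-1) y^2 + (-40) y + (15).
Simplifying: h(y) = y^3 - y^2 - 40*y + 15.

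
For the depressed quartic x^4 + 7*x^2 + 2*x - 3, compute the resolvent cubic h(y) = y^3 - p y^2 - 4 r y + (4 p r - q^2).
h(y) = y^3 - 7*y^2 + 12*y - 88

Identify coefficients: p = 7, q = 2, r = -3.
Plug into h(y) = y^3 - p y^2 - 4 r y + (4 p r - q^2):
  h(y) = y^3 - (7) y^2 - 4*(-3) y + (4*(7)*(-3) - (2)^2)
       = y^3 + (-7) y^2 + (12) y + (-88).
Simplifying: h(y) = y^3 - 7*y^2 + 12*y - 88.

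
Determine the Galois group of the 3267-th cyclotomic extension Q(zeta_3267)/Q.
|Gal(Q(zeta_3267)/Q)| = phi(3267) = 1980; group ≅ (Z/3267Z)^* ≅ Z/18Z × Z/110Z

The n-th cyclotomic polynomial Φ_3267(x) is the minimal polynomial of zeta_3267 over Q and has degree phi(3267) = 1980. So Q(zeta_3267) is a degree-1980 Galois extension with Galois group (Z/3267Z)^*. By CRT, (Z/3267Z)^* ≅ (Z/27Z)^* × (Z/121Z)^*. Each prime-power unit group is (Z/27Z)^* ≅ Z/18Z; (Z/121Z)^* ≅ Z/110Z. Hence Gal(Q(zeta_3267)/Q) ≅ Z/18Z × Z/110Z.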